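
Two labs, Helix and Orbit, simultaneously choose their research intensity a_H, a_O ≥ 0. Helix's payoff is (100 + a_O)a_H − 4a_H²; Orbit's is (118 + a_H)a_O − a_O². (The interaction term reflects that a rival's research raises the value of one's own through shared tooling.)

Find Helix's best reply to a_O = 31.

Expanding Helix's payoff: 100a_H + a_Oa_H − 4a_H².
∂π/∂a_H = 100 + a_O − 8a_H = 0, so a_H = 12.5 + 0.125a_O.
At a_O = 31: a_H = 12.5 + 0.125·31 = 16.375.

16.375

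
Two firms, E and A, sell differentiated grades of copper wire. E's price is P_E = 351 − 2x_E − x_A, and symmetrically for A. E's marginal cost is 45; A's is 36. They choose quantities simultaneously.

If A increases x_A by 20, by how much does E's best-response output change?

-5

Firm E's profit: π = x_E(351 − 2x_E − x_A) − 45x_E.
∂π/∂x_E = 306 − 4x_E − x_A = 0 ⇒ x_E = 76.5 − 0.25x_A.
The reaction-function slope is −0.25, so a 20-unit rise in x_A moves x_E by −0.25 × 20 = −5. E's best response falls — the actions are strategic substitutes.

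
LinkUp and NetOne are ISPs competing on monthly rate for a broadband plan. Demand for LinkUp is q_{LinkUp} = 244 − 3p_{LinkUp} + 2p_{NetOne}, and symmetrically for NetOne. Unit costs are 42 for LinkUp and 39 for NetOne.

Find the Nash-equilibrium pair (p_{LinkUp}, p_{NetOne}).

LinkUp's profit: π = (p_{LinkUp} − 42)(244 − 3p_{LinkUp} + 2p_{NetOne}).
∂π/∂p_{LinkUp} = 370 − 6p_{LinkUp} + 2p_{NetOne} = 0 ⇒ p_{LinkUp} = 185/3 + (1/3)p_{NetOne}.
Similarly p_{NetOne} = 361/6 + (1/3)p_{LinkUp}.
Substituting the second reaction function into the first: p_{LinkUp} = 185/3 + (1/3)(361/6 + (1/3)p_{LinkUp}), which gives (8/9)p_{LinkUp} = 1471/18 ⇒ p_{LinkUp} = 91.9375.
Then p_{NetOne} = 361/6 + (1/3)·91.9375 = 90.8125.

91.9375, 90.8125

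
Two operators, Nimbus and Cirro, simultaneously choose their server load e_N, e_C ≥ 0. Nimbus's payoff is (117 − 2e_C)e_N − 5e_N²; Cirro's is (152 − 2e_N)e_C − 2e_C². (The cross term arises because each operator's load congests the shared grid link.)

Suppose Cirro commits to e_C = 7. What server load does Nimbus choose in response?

Expanding Nimbus's payoff: 117e_N − 2e_Ce_N − 5e_N².
∂π/∂e_N = 117 − 2e_C − 10e_N = 0, so e_N = 11.7 − 0.2e_C.
At e_C = 7: e_N = 11.7 − 0.2·7 = 10.3.

10.3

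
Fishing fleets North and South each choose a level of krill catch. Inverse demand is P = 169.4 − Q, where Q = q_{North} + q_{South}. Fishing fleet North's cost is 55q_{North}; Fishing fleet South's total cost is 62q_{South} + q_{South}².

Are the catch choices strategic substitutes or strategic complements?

Fishing fleet North's profit: π = q_{North}(169.4 − (q_{North} + q_{South})) − 55q_{North}.
∂π/∂q_{North} = 114.4 − 2q_{North} − q_{South} = 0, so q_{North} = 57.2 − 0.5q_{South}.
The best-response slope dq_{North}/dq_{South} = −0.5 < 0: the reaction function is downward-sloping, so the choices are strategic substitutes.

strategic substitutes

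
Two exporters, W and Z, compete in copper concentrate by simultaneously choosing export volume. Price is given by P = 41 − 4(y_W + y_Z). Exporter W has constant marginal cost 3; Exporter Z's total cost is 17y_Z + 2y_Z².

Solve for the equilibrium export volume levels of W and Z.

4.5, 0.5

Exporter W's profit: π = y_W(41 − 4(y_W + y_Z)) − 3y_W.
∂π/∂y_W = 38 − 8y_W − 4y_Z = 0, so y_W = 4.75 − 0.5y_Z.
For Z: ∂π/∂y_Z = 24 − 12y_Z − 4y_W = 0 ⇒ y_Z = 2 − (1/3)y_W.
Solving the two reaction functions simultaneously: (1 − (−0.5)(−1/3))y_W = 4.75 − 0.5·2, so (5/6)y_W = 3.75 and y_W = 4.5.
Then y_Z = 2 − (1/3)·4.5 = 0.5.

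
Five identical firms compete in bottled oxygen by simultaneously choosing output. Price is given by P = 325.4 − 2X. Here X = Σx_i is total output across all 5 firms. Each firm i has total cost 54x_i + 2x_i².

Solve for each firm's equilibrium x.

A representative firm's profit is π_i = x_i(325.4 − 2X) − 54x_i − 2x_i², with X = x_i + Σ_{j≠i} x_j.
First-order condition: 271.4 − 8x_i − 2Σ_{j≠i} x_j = 0.
With identical firms, set every x_j = x: then 271.4 − 8x − 8x = 0, i.e. x = 271.4/16 = 16.9625.

16.9625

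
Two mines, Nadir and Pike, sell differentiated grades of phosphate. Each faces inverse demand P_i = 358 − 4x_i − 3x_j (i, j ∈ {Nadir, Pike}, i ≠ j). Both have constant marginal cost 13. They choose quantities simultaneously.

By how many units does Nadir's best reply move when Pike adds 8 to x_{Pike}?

Mine Nadir's profit: π = x_{Nadir}(358 − 4x_{Nadir} − 3x_{Pike}) − 13x_{Nadir}.
∂π/∂x_{Nadir} = 345 − 8x_{Nadir} − 3x_{Pike} = 0 ⇒ x_{Nadir} = 43.125 − 0.375x_{Pike}.
The reaction-function slope is −0.375, so an 8-unit rise in x_{Pike} moves x_{Nadir} by −0.375 × 8 = −3. Nadir's best response falls — the actions are strategic substitutes.

-3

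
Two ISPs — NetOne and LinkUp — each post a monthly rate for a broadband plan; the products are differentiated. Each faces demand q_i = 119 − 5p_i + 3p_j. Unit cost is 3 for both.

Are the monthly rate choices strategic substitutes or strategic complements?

strategic complements

NetOne's profit: π = (p_{NetOne} − 3)(119 − 5p_{NetOne} + 3p_{LinkUp}).
∂π/∂p_{NetOne} = 134 − 10p_{NetOne} + 3p_{LinkUp} = 0 ⇒ p_{NetOne} = 13.4 + 0.3p_{LinkUp}.
The best-response slope dp_{NetOne}/dp_{LinkUp} = 0.3 > 0: the reaction function is upward-sloping, so the choices are strategic complements.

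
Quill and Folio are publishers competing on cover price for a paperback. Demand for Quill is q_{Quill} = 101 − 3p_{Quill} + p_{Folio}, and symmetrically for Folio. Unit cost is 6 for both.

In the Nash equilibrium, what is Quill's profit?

950.52

Quill's profit: π = (p_{Quill} − 6)(101 − 3p_{Quill} + p_{Folio}).
∂π/∂p_{Quill} = 119 − 6p_{Quill} + p_{Folio} = 0 ⇒ p_{Quill} = 119/6 + (1/6)p_{Folio}.
By symmetry p_{Folio} = p_{Quill}; substituting into the reaction function, (5/6)p_{Quill} = 119/6 and p_{Quill} = 23.8.
q_{Quill} = 101 − 3·23.8 + 23.8 = 53.4.
Profit = (23.8 − 6)·53.4 = 950.52.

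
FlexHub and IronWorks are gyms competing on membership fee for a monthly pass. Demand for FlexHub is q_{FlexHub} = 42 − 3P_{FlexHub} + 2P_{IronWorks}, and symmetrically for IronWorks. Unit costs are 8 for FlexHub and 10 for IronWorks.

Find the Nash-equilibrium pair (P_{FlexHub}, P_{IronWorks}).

16.875, 17.625

FlexHub's profit: π = (P_{FlexHub} − 8)(42 − 3P_{FlexHub} + 2P_{IronWorks}).
∂π/∂P_{FlexHub} = 66 − 6P_{FlexHub} + 2P_{IronWorks} = 0 ⇒ P_{FlexHub} = 11 + (1/3)P_{IronWorks}.
Similarly P_{IronWorks} = 12 + (1/3)P_{FlexHub}.
Solving the two reaction functions simultaneously: (1 − (1/3)(1/3))P_{FlexHub} = 11 + (1/3)·12, so (8/9)P_{FlexHub} = 15 and P_{FlexHub} = 16.875.
Then P_{IronWorks} = 12 + (1/3)·16.875 = 17.625.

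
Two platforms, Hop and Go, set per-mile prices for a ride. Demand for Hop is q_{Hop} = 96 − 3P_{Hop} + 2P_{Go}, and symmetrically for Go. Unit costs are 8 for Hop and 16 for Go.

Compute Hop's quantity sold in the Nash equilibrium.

Hop's profit: π = (P_{Hop} − 8)(96 − 3P_{Hop} + 2P_{Go}).
∂π/∂P_{Hop} = 120 − 6P_{Hop} + 2P_{Go} = 0 ⇒ P_{Hop} = 20 + (1/3)P_{Go}.
Similarly P_{Go} = 24 + (1/3)P_{Hop}.
Substituting the second reaction function into the first: P_{Hop} = 20 + (1/3)(24 + (1/3)P_{Hop}), which gives (8/9)P_{Hop} = 28 ⇒ P_{Hop} = 31.5.
Then P_{Go} = 24 + (1/3)·31.5 = 34.5.
q_{Hop} = 96 − 3·31.5 + 2·34.5 = 70.5.

70.5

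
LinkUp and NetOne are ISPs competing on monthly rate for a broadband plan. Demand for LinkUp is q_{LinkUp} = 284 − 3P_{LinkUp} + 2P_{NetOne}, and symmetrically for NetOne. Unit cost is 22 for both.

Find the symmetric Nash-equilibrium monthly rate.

LinkUp's profit: π = (P_{LinkUp} − 22)(284 − 3P_{LinkUp} + 2P_{NetOne}).
∂π/∂P_{LinkUp} = 350 − 6P_{LinkUp} + 2P_{NetOne} = 0 ⇒ P_{LinkUp} = 175/3 + (1/3)P_{NetOne}.
By symmetry P_{NetOne} = P_{LinkUp}; substituting into the reaction function, (2/3)P_{LinkUp} = 175/3 and P_{LinkUp} = 87.5.

87.5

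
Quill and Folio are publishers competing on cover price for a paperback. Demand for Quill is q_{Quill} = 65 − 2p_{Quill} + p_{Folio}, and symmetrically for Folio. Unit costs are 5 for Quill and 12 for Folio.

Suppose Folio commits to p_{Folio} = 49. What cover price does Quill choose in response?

31

Quill's profit: π = (p_{Quill} − 5)(65 − 2p_{Quill} + p_{Folio}).
∂π/∂p_{Quill} = 75 − 4p_{Quill} + p_{Folio} = 0 ⇒ p_{Quill} = 18.75 + 0.25p_{Folio}.
At p_{Folio} = 49: p_{Quill} = 18.75 + 0.25·49 = 31.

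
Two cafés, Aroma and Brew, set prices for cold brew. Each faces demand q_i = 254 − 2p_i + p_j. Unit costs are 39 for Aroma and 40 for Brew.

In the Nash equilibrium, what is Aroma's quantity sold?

143.6

Aroma's profit: π = (p_{Aroma} − 39)(254 − 2p_{Aroma} + p_{Brew}).
∂π/∂p_{Aroma} = 332 − 4p_{Aroma} + p_{Brew} = 0 ⇒ p_{Aroma} = 83 + 0.25p_{Brew}.
Similarly p_{Brew} = 83.5 + 0.25p_{Aroma}.
Solving the two reaction functions simultaneously: (1 − (0.25)(0.25))p_{Aroma} = 83 + 0.25·83.5, so 0.9375p_{Aroma} = 103.875 and p_{Aroma} = 110.8.
Then p_{Brew} = 83.5 + 0.25·110.8 = 111.2.
q_{Aroma} = 254 − 2·110.8 + 111.2 = 143.6.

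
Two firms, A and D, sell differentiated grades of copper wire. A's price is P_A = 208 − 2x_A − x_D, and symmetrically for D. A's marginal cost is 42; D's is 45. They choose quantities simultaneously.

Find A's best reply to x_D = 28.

34.5

Firm A's profit: π = x_A(208 − 2x_A − x_D) − 42x_A.
∂π/∂x_A = 166 − 4x_A − x_D = 0 ⇒ x_A = 41.5 − 0.25x_D.
At x_D = 28: x_A = 41.5 − 0.25·28 = 34.5.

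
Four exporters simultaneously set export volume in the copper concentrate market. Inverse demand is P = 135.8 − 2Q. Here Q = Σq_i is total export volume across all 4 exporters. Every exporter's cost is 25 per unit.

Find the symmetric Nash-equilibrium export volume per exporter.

11.08

A representative exporter's profit is π_i = q_i(135.8 − 2Q) − 25q_i, with Q = q_i + Σ_{j≠i} q_j.
First-order condition: 110.8 − 4q_i − 2Σ_{j≠i} q_j = 0.
Imposing symmetry (q_j = q for all j) turns Σ_{j≠i} q_j into 3q, so 110.8 = 10q and q = 11.08.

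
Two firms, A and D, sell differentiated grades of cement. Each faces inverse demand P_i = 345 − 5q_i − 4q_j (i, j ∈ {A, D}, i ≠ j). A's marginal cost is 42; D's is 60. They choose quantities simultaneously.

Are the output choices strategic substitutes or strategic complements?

Firm A's profit: π = q_A(345 − 5q_A − 4q_D) − 42q_A.
∂π/∂q_A = 303 − 10q_A − 4q_D = 0 ⇒ q_A = 30.3 − 0.4q_D.
The best-response slope dq_A/dq_D = −0.4 < 0: the reaction function is downward-sloping, so the choices are strategic substitutes.

strategic substitutes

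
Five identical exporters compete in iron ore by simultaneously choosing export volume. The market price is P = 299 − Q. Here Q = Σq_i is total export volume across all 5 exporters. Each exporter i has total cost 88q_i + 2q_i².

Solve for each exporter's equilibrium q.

21.1

A representative exporter's profit is π_i = q_i(299 − Q) − 88q_i − 2q_i², with Q = q_i + Σ_{j≠i} q_j.
First-order condition: 211 − 6q_i − Σ_{j≠i} q_j = 0.
Imposing symmetry (q_j = q for all j) turns Σ_{j≠i} q_j into 4q, so 211 = 10q and q = 21.1.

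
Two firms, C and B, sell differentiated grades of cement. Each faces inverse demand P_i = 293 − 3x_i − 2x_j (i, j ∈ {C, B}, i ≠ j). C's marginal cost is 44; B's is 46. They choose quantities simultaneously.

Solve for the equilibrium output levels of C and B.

Firm C's profit: π = x_C(293 − 3x_C − 2x_B) − 44x_C.
∂π/∂x_C = 249 − 6x_C − 2x_B = 0 ⇒ x_C = 41.5 − (1/3)x_B.
Similarly x_B = 247/6 − (1/3)x_C.
Solving the two reaction functions simultaneously: (1 − (−1/3)(−1/3))x_C = 41.5 − (1/3)·(247/6), so (8/9)x_C = 250/9 and x_C = 31.25.
Then x_B = 247/6 − (1/3)·31.25 = 30.75.

31.25, 30.75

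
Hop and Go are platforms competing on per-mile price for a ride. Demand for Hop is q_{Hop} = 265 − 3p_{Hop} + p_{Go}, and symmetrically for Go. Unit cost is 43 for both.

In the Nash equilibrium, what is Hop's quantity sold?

Hop's profit: π = (p_{Hop} − 43)(265 − 3p_{Hop} + p_{Go}).
∂π/∂p_{Hop} = 394 − 6p_{Hop} + p_{Go} = 0 ⇒ p_{Hop} = 197/3 + (1/6)p_{Go}.
Setting p_{Hop} = p_{Go} in the reaction function: p_{Hop} = 197/3 + (1/6)p_{Hop}, so p_{Hop} = (197/3) / (5/6) = 78.8.
q_{Hop} = 265 − 3·78.8 + 78.8 = 107.4.

107.4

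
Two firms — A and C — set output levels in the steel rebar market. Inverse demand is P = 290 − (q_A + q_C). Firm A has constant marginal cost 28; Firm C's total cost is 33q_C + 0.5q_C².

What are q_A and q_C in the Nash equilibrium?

Firm A's profit: π = q_A(290 − (q_A + q_C)) − 28q_A.
∂π/∂q_A = 262 − 2q_A − q_C = 0, so q_A = 131 − 0.5q_C.
For C: ∂π/∂q_C = 257 − 3q_C − q_A = 0 ⇒ q_C = 257/3 − (1/3)q_A.
Plugging q_C into A's best response: q_A = 131 − 0.5(257/3 − (1/3)q_A) ⇒ (5/6)q_A = 529/6, so q_A = 105.8.
Then q_C = 257/3 − (1/3)·105.8 = 50.4.

105.8, 50.4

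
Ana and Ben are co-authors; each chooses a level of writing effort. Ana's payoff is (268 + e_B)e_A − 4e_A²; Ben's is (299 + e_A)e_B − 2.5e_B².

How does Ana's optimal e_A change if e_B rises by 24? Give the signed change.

Expanding Ana's payoff: 268e_A + e_Be_A − 4e_A².
∂π/∂e_A = 268 + e_B − 8e_A = 0, so e_A = 33.5 + 0.125e_B.
The reaction-function slope is 0.125, so a 24-unit rise in e_B moves e_A by 0.125 × 24 = 3. Ana's best response rises — the actions are strategic complements.

3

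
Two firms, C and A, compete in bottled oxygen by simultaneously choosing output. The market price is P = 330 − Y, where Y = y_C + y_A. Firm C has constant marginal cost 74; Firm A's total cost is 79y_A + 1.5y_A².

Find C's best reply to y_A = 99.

Firm C's profit: π = y_C(330 − (y_C + y_A)) − 74y_C.
∂π/∂y_C = 256 − 2y_C − y_A = 0, so y_C = 128 − 0.5y_A.
At y_A = 99: y_C = 128 − 0.5·99 = 78.5.

78.5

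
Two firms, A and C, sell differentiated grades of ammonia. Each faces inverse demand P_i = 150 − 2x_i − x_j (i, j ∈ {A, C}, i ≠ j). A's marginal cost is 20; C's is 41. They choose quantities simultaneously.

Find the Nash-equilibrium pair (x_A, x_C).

Firm A's profit: π = x_A(150 − 2x_A − x_C) − 20x_A.
∂π/∂x_A = 130 − 4x_A − x_C = 0 ⇒ x_A = 32.5 − 0.25x_C.
Similarly x_C = 27.25 − 0.25x_A.
Substituting the second reaction function into the first: x_A = 32.5 − 0.25(27.25 − 0.25x_A), which gives 0.9375x_A = 25.6875 ⇒ x_A = 27.4.
Then x_C = 27.25 − 0.25·27.4 = 20.4.

27.4, 20.4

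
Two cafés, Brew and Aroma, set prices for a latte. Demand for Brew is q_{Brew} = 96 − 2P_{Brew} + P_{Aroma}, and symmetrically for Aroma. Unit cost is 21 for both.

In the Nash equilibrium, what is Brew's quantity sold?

Brew's profit: π = (P_{Brew} − 21)(96 − 2P_{Brew} + P_{Aroma}).
∂π/∂P_{Brew} = 138 − 4P_{Brew} + P_{Aroma} = 0 ⇒ P_{Brew} = 34.5 + 0.25P_{Aroma}.
Setting P_{Brew} = P_{Aroma} in the reaction function: P_{Brew} = 34.5 + 0.25P_{Brew}, so P_{Brew} = 34.5 / 0.75 = 46.
q_{Brew} = 96 − 2·46 + 46 = 50.

50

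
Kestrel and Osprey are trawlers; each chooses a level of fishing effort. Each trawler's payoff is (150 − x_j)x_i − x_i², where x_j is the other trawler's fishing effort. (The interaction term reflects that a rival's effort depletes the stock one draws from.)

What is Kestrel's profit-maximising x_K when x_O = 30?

Kestrel's payoff is (150 − x_O)x_K − x_K².
∂π/∂x_K = 150 − x_O − 2x_K = 0, so x_K = 75 − 0.5x_O.
At x_O = 30: x_K = 75 − 0.5·30 = 60.

60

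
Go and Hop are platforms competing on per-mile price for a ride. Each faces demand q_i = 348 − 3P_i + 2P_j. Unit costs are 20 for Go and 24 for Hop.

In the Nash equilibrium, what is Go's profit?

Go's profit: π = (P_{Go} − 20)(348 − 3P_{Go} + 2P_{Hop}).
∂π/∂P_{Go} = 408 − 6P_{Go} + 2P_{Hop} = 0 ⇒ P_{Go} = 68 + (1/3)P_{Hop}.
Similarly P_{Hop} = 70 + (1/3)P_{Go}.
Plugging P_{Hop} into Go's best response: P_{Go} = 68 + (1/3)(70 + (1/3)P_{Go}) ⇒ (8/9)P_{Go} = 274/3, so P_{Go} = 102.75.
Then P_{Hop} = 70 + (1/3)·102.75 = 104.25.
q_{Go} = 348 − 3·102.75 + 2·104.25 = 248.25.
Profit = (102.75 − 20)·248.25 = 20542.6875.

20542.6875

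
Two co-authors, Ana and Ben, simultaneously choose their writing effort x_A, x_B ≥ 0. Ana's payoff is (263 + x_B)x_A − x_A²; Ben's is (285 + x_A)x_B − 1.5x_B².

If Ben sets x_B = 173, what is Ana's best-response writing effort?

218

Expanding Ana's payoff: 263x_A + x_Bx_A − x_A².
∂π/∂x_A = 263 + x_B − 2x_A = 0, so x_A = 131.5 + 0.5x_B.
At x_B = 173: x_A = 131.5 + 0.5·173 = 218.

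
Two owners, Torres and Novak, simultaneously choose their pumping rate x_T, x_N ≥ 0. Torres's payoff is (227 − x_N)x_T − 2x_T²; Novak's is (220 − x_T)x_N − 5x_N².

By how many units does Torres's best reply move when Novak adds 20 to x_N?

-5

Expanding Torres's payoff: 227x_T − x_Nx_T − 2x_T².
∂π/∂x_T = 227 − x_N − 4x_T = 0, so x_T = 56.75 − 0.25x_N.
The reaction-function slope is −0.25, so a 20-unit rise in x_N moves x_T by −0.25 × 20 = −5. Torres's best response falls — the actions are strategic substitutes.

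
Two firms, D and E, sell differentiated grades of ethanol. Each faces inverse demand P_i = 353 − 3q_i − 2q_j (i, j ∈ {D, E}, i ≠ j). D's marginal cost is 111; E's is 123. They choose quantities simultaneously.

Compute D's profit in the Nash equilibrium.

Firm D's profit: π = q_D(353 − 3q_D − 2q_E) − 111q_D.
∂π/∂q_D = 242 − 6q_D − 2q_E = 0 ⇒ q_D = 121/3 − (1/3)q_E.
Similarly q_E = 115/3 − (1/3)q_D.
Plugging q_E into D's best response: q_D = 121/3 − (1/3)(115/3 − (1/3)q_D) ⇒ (8/9)q_D = 248/9, so q_D = 31.
Then q_E = 115/3 − (1/3)·31 = 28.
P_D = 353 − 3·31 − 2·28 = 204.
Profit = (204 − 111)·31 = 2883.

2883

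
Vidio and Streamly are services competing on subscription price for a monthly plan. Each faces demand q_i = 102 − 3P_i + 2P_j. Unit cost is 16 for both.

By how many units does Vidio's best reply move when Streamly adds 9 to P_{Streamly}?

Vidio's profit: π = (P_{Vidio} − 16)(102 − 3P_{Vidio} + 2P_{Streamly}).
∂π/∂P_{Vidio} = 150 − 6P_{Vidio} + 2P_{Streamly} = 0 ⇒ P_{Vidio} = 25 + (1/3)P_{Streamly}.
The reaction-function slope is 1/3, so a 9-unit rise in P_{Streamly} moves P_{Vidio} by 1/3 × 9 = 3. Vidio's best response rises — the actions are strategic complements.

3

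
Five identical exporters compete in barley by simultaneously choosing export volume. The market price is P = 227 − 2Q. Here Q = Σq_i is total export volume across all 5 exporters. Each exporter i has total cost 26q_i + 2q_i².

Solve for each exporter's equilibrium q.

A representative exporter's profit is π_i = q_i(227 − 2Q) − 26q_i − 2q_i², with Q = q_i + Σ_{j≠i} q_j.
First-order condition: 201 − 8q_i − 2Σ_{j≠i} q_j = 0.
Imposing symmetry (q_j = q for all j) turns Σ_{j≠i} q_j into 4q, so 201 = 16q and q = 12.5625.

12.5625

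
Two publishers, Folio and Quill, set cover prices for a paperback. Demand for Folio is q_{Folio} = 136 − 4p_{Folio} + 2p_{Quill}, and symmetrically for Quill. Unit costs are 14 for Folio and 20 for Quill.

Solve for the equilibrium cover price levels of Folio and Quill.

32.8, 35.2

Folio's profit: π = (p_{Folio} − 14)(136 − 4p_{Folio} + 2p_{Quill}).
∂π/∂p_{Folio} = 192 − 8p_{Folio} + 2p_{Quill} = 0 ⇒ p_{Folio} = 24 + 0.25p_{Quill}.
Similarly p_{Quill} = 27 + 0.25p_{Folio}.
Substituting the second reaction function into the first: p_{Folio} = 24 + 0.25(27 + 0.25p_{Folio}), which gives 0.9375p_{Folio} = 30.75 ⇒ p_{Folio} = 32.8.
Then p_{Quill} = 27 + 0.25·32.8 = 35.2.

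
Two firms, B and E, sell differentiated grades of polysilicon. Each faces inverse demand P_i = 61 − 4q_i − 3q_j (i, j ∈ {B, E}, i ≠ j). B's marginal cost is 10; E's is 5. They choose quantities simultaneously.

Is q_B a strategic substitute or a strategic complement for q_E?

Firm B's profit: π = q_B(61 − 4q_B − 3q_E) − 10q_B.
∂π/∂q_B = 51 − 8q_B − 3q_E = 0 ⇒ q_B = 6.375 − 0.375q_E.
The best-response slope dq_B/dq_E = −0.375 < 0: the reaction function is downward-sloping, so the choices are strategic substitutes.

strategic substitutes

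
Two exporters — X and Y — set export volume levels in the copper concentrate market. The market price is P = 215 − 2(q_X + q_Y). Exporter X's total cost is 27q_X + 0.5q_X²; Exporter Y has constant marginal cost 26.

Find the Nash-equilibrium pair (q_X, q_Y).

23.375, 35.5625

Exporter X's profit: π = q_X(215 − 2(q_X + q_Y)) − 27q_X − 0.5q_X².
∂π/∂q_X = 188 − 5q_X − 2q_Y = 0, so q_X = 37.6 − 0.4q_Y.
For Y: ∂π/∂q_Y = 189 − 4q_Y − 2q_X = 0 ⇒ q_Y = 47.25 − 0.5q_X.
Solving the two reaction functions simultaneously: (1 − (−0.4)(−0.5))q_X = 37.6 − 0.4·47.25, so 0.8q_X = 18.7 and q_X = 23.375.
Then q_Y = 47.25 − 0.5·23.375 = 35.5625.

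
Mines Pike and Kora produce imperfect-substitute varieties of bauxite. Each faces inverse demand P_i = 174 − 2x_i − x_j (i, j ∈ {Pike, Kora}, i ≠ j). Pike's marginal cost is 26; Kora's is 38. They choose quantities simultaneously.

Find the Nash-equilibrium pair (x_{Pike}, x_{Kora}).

30.4, 26.4

Mine Pike's profit: π = x_{Pike}(174 − 2x_{Pike} − x_{Kora}) − 26x_{Pike}.
∂π/∂x_{Pike} = 148 − 4x_{Pike} − x_{Kora} = 0 ⇒ x_{Pike} = 37 − 0.25x_{Kora}.
Similarly x_{Kora} = 34 − 0.25x_{Pike}.
Solving the two reaction functions simultaneously: (1 − (−0.25)(−0.25))x_{Pike} = 37 − 0.25·34, so 0.9375x_{Pike} = 28.5 and x_{Pike} = 30.4.
Then x_{Kora} = 34 − 0.25·30.4 = 26.4.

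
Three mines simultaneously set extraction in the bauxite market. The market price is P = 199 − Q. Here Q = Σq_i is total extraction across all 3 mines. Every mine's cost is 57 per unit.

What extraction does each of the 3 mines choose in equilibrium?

A representative mine's profit is π_i = q_i(199 − Q) − 57q_i, with Q = q_i + Σ_{j≠i} q_j.
First-order condition: 142 − 2q_i − Σ_{j≠i} q_j = 0.
In a symmetric equilibrium every mine chooses the same q, so Σ_{j≠i} q_j = 2q. The condition becomes 142 − 4q = 0, giving q = 142/4 = 35.5.

35.5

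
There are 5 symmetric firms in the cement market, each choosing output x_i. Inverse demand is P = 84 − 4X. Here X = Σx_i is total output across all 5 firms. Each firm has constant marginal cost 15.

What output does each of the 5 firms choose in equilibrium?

A representative firm's profit is π_i = x_i(84 − 4X) − 15x_i, with X = x_i + Σ_{j≠i} x_j.
First-order condition: 69 − 8x_i − 4Σ_{j≠i} x_j = 0.
In a symmetric equilibrium every firm chooses the same x, so Σ_{j≠i} x_j = 4x. The condition becomes 69 − 24x = 0, giving x = 69/24 = 2.875.

2.875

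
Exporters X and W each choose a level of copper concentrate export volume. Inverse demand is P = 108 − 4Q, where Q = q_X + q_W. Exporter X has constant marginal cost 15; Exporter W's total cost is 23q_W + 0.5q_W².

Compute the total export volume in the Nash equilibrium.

14.375

Exporter X's profit: π = q_X(108 − 4(q_X + q_W)) − 15q_X.
∂π/∂q_X = 93 − 8q_X − 4q_W = 0, so q_X = 11.625 − 0.5q_W.
For W: ∂π/∂q_W = 85 − 9q_W − 4q_X = 0 ⇒ q_W = 85/9 − (4/9)q_X.
Substituting the second reaction function into the first: q_X = 11.625 − 0.5(85/9 − (4/9)q_X), which gives (7/9)q_X = 497/72 ⇒ q_X = 8.875.
Then q_W = 85/9 − (4/9)·8.875 = 5.5.
Total export volume: 8.875 + 5.5 = 14.375.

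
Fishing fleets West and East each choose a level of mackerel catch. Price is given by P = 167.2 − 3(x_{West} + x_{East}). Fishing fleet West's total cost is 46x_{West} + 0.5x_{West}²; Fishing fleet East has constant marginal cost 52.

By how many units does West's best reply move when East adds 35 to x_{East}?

Fishing fleet West's profit: π = x_{West}(167.2 − 3(x_{West} + x_{East})) − 46x_{West} − 0.5x_{West}².
∂π/∂x_{West} = 121.2 − 7x_{West} − 3x_{East} = 0, so x_{West} = 606/35 − (3/7)x_{East}.
The reaction-function slope is −3/7, so a 35-unit rise in x_{East} moves x_{West} by −3/7 × 35 = −15. West's best response falls — the actions are strategic substitutes.

-15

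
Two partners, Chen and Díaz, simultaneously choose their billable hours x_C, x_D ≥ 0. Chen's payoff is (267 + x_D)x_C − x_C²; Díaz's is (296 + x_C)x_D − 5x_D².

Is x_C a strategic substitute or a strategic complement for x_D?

Expanding Chen's payoff: 267x_C + x_Dx_C − x_C².
∂π/∂x_C = 267 + x_D − 2x_C = 0, so x_C = 133.5 + 0.5x_D.
The best-response slope dx_C/dx_D = 0.5 > 0: the reaction function is upward-sloping, so the choices are strategic complements.

strategic complements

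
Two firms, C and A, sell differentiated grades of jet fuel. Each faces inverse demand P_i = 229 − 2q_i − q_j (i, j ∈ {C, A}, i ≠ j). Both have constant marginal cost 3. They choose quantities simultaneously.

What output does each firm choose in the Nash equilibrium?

Firm C's profit: π = q_C(229 − 2q_C − q_A) − 3q_C.
∂π/∂q_C = 226 − 4q_C − q_A = 0 ⇒ q_C = 56.5 − 0.25q_A.
By symmetry q_A = q_C; substituting into the reaction function, 1.25q_C = 56.5 and q_C = 45.2.

45.2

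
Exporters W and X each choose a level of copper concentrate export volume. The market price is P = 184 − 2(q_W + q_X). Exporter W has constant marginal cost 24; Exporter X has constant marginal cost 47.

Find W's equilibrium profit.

1860.5

Exporter W's profit: π = q_W(184 − 2(q_W + q_X)) − 24q_W.
∂π/∂q_W = 160 − 4q_W − 2q_X = 0, so q_W = 40 − 0.5q_X.
By the same steps for X: q_X = 34.25 − 0.5q_W.
Substituting the second reaction function into the first: q_W = 40 − 0.5(34.25 − 0.5q_W), which gives 0.75q_W = 22.875 ⇒ q_W = 30.5.
Then q_X = 34.25 − 0.5·30.5 = 19.
Price P = 184 − 2·49.5 = 85.
W's profit: (85 − 24)·30.5 = 1860.5.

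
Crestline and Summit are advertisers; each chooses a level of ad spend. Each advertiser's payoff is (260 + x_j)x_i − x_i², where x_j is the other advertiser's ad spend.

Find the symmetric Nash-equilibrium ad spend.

260

Crestline's payoff is (260 + x_S)x_C − x_C².
∂π/∂x_C = 260 + x_S − 2x_C = 0, so x_C = 130 + 0.5x_S.
The game is symmetric, so in equilibrium x_S = x_C: the reaction function gives 0.5x_C = 130, hence x_C = 260.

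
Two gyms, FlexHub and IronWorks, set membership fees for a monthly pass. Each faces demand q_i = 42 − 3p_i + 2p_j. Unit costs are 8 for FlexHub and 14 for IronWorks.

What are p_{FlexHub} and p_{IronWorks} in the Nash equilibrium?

17.625, 19.875

FlexHub's profit: π = (p_{FlexHub} − 8)(42 − 3p_{FlexHub} + 2p_{IronWorks}).
∂π/∂p_{FlexHub} = 66 − 6p_{FlexHub} + 2p_{IronWorks} = 0 ⇒ p_{FlexHub} = 11 + (1/3)p_{IronWorks}.
Similarly p_{IronWorks} = 14 + (1/3)p_{FlexHub}.
Plugging p_{IronWorks} into FlexHub's best response: p_{FlexHub} = 11 + (1/3)(14 + (1/3)p_{FlexHub}) ⇒ (8/9)p_{FlexHub} = 47/3, so p_{FlexHub} = 17.625.
Then p_{IronWorks} = 14 + (1/3)·17.625 = 19.875.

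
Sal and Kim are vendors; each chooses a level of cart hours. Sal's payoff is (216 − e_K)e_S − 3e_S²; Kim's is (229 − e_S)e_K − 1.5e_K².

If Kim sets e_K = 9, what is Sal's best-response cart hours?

Expanding Sal's payoff: 216e_S − e_Ke_S − 3e_S².
∂π/∂e_S = 216 − e_K − 6e_S = 0, so e_S = 36 − (1/6)e_K.
At e_K = 9: e_S = 36 − (1/6)·9 = 34.5.

34.5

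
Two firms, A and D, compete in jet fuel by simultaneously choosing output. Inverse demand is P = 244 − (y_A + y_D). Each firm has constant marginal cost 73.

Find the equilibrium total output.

Firm A's profit: π = y_A(244 − (y_A + y_D)) − 73y_A.
∂π/∂y_A = 171 − 2y_A − y_D = 0, so y_A = 85.5 − 0.5y_D.
Setting y_A = y_D in the reaction function: y_A = 85.5 − 0.5y_A, so y_A = 85.5 / 1.5 = 57.
Total output: 57 + 57 = 114.

114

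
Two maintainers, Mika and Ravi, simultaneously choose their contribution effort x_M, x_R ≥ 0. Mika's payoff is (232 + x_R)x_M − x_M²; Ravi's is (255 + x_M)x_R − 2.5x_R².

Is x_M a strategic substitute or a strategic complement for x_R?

Expanding Mika's payoff: 232x_M + x_Rx_M − x_M².
∂π/∂x_M = 232 + x_R − 2x_M = 0, so x_M = 116 + 0.5x_R.
The best-response slope dx_M/dx_R = 0.5 > 0: the reaction function is upward-sloping, so the choices are strategic complements.

strategic complements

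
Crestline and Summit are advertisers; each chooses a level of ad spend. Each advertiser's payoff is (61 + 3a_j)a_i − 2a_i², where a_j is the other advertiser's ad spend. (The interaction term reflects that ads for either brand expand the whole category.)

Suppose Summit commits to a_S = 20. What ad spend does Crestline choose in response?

Crestline's payoff is (61 + 3a_S)a_C − 2a_C².
∂π/∂a_C = 61 + 3a_S − 4a_C = 0, so a_C = 15.25 + 0.75a_S.
At a_S = 20: a_C = 15.25 + 0.75·20 = 30.25.

30.25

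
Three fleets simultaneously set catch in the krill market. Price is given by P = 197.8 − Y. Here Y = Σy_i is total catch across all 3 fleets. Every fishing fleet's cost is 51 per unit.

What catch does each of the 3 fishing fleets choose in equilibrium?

A representative fishing fleet's profit is π_i = y_i(197.8 − Y) − 51y_i, with Y = y_i + Σ_{j≠i} y_j.
First-order condition: 146.8 − 2y_i − Σ_{j≠i} y_j = 0.
In a symmetric equilibrium every fishing fleet chooses the same y, so Σ_{j≠i} y_j = 2y. The condition becomes 146.8 − 4y = 0, giving y = 146.8/4 = 36.7.

36.7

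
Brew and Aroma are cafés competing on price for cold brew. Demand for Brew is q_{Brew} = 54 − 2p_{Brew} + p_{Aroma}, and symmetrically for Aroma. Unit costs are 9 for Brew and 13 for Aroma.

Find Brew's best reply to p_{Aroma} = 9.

20.25

Brew's profit: π = (p_{Brew} − 9)(54 − 2p_{Brew} + p_{Aroma}).
∂π/∂p_{Brew} = 72 − 4p_{Brew} + p_{Aroma} = 0 ⇒ p_{Brew} = 18 + 0.25p_{Aroma}.
At p_{Aroma} = 9: p_{Brew} = 18 + 0.25·9 = 20.25.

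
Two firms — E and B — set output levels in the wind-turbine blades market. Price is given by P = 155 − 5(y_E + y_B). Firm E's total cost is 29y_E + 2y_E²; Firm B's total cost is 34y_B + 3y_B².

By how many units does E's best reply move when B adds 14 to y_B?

-5

Firm E's profit: π = y_E(155 − 5(y_E + y_B)) − 29y_E − 2y_E².
∂π/∂y_E = 126 − 14y_E − 5y_B = 0, so y_E = 9 − (5/14)y_B.
The reaction-function slope is −5/14, so a 14-unit rise in y_B moves y_E by −5/14 × 14 = −5. E's best response falls — the actions are strategic substitutes.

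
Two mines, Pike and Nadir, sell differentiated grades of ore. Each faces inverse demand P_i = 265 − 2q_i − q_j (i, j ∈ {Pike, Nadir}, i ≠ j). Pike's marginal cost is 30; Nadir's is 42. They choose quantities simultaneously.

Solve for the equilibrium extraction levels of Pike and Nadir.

47.8, 43.8

Mine Pike's profit: π = q_{Pike}(265 − 2q_{Pike} − q_{Nadir}) − 30q_{Pike}.
∂π/∂q_{Pike} = 235 − 4q_{Pike} − q_{Nadir} = 0 ⇒ q_{Pike} = 58.75 − 0.25q_{Nadir}.
Similarly q_{Nadir} = 55.75 − 0.25q_{Pike}.
Substituting the second reaction function into the first: q_{Pike} = 58.75 − 0.25(55.75 − 0.25q_{Pike}), which gives 0.9375q_{Pike} = 44.8125 ⇒ q_{Pike} = 47.8.
Then q_{Nadir} = 55.75 − 0.25·47.8 = 43.8.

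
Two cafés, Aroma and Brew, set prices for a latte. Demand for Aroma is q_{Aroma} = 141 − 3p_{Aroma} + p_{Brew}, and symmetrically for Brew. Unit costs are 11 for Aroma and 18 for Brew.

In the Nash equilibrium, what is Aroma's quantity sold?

73.2

Aroma's profit: π = (p_{Aroma} − 11)(141 − 3p_{Aroma} + p_{Brew}).
∂π/∂p_{Aroma} = 174 − 6p_{Aroma} + p_{Brew} = 0 ⇒ p_{Aroma} = 29 + (1/6)p_{Brew}.
Similarly p_{Brew} = 32.5 + (1/6)p_{Aroma}.
Plugging p_{Brew} into Aroma's best response: p_{Aroma} = 29 + (1/6)(32.5 + (1/6)p_{Aroma}) ⇒ (35/36)p_{Aroma} = 413/12, so p_{Aroma} = 35.4.
Then p_{Brew} = 32.5 + (1/6)·35.4 = 38.4.
q_{Aroma} = 141 − 3·35.4 + 38.4 = 73.2.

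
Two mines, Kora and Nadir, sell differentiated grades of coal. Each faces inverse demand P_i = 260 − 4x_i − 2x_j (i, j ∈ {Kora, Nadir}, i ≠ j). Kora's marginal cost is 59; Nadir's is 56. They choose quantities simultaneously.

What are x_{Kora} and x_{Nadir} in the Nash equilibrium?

20, 20.5

Mine Kora's profit: π = x_{Kora}(260 − 4x_{Kora} − 2x_{Nadir}) − 59x_{Kora}.
∂π/∂x_{Kora} = 201 − 8x_{Kora} − 2x_{Nadir} = 0 ⇒ x_{Kora} = 25.125 − 0.25x_{Nadir}.
Similarly x_{Nadir} = 25.5 − 0.25x_{Kora}.
Solving the two reaction functions simultaneously: (1 − (−0.25)(−0.25))x_{Kora} = 25.125 − 0.25·25.5, so 0.9375x_{Kora} = 18.75 and x_{Kora} = 20.
Then x_{Nadir} = 25.5 − 0.25·20 = 20.5.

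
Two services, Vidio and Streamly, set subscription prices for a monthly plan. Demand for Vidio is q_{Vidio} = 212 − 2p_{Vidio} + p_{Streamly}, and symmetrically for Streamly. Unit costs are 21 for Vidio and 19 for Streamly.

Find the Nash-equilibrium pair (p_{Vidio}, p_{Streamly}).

Vidio's profit: π = (p_{Vidio} − 21)(212 − 2p_{Vidio} + p_{Streamly}).
∂π/∂p_{Vidio} = 254 − 4p_{Vidio} + p_{Streamly} = 0 ⇒ p_{Vidio} = 63.5 + 0.25p_{Streamly}.
Similarly p_{Streamly} = 62.5 + 0.25p_{Vidio}.
Substituting the second reaction function into the first: p_{Vidio} = 63.5 + 0.25(62.5 + 0.25p_{Vidio}), which gives 0.9375p_{Vidio} = 79.125 ⇒ p_{Vidio} = 84.4.
Then p_{Streamly} = 62.5 + 0.25·84.4 = 83.6.

84.4, 83.6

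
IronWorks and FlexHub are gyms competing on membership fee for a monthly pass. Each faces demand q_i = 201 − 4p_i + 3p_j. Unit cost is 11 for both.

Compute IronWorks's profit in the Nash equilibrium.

IronWorks's profit: π = (p_{IronWorks} − 11)(201 − 4p_{IronWorks} + 3p_{FlexHub}).
∂π/∂p_{IronWorks} = 245 − 8p_{IronWorks} + 3p_{FlexHub} = 0 ⇒ p_{IronWorks} = 30.625 + 0.375p_{FlexHub}.
Setting p_{IronWorks} = p_{FlexHub} in the reaction function: p_{IronWorks} = 30.625 + 0.375p_{IronWorks}, so p_{IronWorks} = 30.625 / 0.625 = 49.
q_{IronWorks} = 201 − 4·49 + 3·49 = 152.
Profit = (49 − 11)·152 = 5776.

5776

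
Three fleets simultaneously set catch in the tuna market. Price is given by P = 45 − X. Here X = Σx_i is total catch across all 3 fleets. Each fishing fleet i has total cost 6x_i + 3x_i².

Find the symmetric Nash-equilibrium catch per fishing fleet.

3.9

A representative fishing fleet's profit is π_i = x_i(45 − X) − 6x_i − 3x_i², with X = x_i + Σ_{j≠i} x_j.
First-order condition: 39 − 8x_i − Σ_{j≠i} x_j = 0.
Imposing symmetry (x_j = x for all j) turns Σ_{j≠i} x_j into 2x, so 39 = 10x and x = 3.9.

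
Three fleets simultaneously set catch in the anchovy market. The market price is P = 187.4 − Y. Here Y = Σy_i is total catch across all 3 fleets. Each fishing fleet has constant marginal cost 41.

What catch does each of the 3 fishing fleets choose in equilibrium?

A representative fishing fleet's profit is π_i = y_i(187.4 − Y) − 41y_i, with Y = y_i + Σ_{j≠i} y_j.
First-order condition: 146.4 − 2y_i − Σ_{j≠i} y_j = 0.
In a symmetric equilibrium every fishing fleet chooses the same y, so Σ_{j≠i} y_j = 2y. The condition becomes 146.4 − 4y = 0, giving y = 146.4/4 = 36.6.

36.6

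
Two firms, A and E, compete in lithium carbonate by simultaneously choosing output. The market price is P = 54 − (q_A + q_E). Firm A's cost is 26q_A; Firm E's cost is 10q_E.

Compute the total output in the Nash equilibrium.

Firm A's profit: π = q_A(54 − (q_A + q_E)) − 26q_A.
∂π/∂q_A = 28 − 2q_A − q_E = 0, so q_A = 14 − 0.5q_E.
By the same steps for E: q_E = 22 − 0.5q_A.
Substituting the second reaction function into the first: q_A = 14 − 0.5(22 − 0.5q_A), which gives 0.75q_A = 3 ⇒ q_A = 4.
Then q_E = 22 − 0.5·4 = 20.
Total output: 4 + 20 = 24.

24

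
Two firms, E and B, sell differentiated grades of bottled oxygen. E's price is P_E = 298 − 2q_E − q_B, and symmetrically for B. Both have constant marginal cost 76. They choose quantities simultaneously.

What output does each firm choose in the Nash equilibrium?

Firm E's profit: π = q_E(298 − 2q_E − q_B) − 76q_E.
∂π/∂q_E = 222 − 4q_E − q_B = 0 ⇒ q_E = 55.5 − 0.25q_B.
The game is symmetric, so in equilibrium q_B = q_E: the reaction function gives 1.25q_E = 55.5, hence q_E = 44.4.

44.4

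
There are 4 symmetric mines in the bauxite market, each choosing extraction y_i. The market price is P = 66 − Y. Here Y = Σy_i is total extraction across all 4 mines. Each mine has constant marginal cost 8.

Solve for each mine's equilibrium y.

A representative mine's profit is π_i = y_i(66 − Y) − 8y_i, with Y = y_i + Σ_{j≠i} y_j.
First-order condition: 58 − 2y_i − Σ_{j≠i} y_j = 0.
With identical mines, set every y_j = y: then 58 − 2y − 3y = 0, i.e. y = 58/5 = 11.6.

11.6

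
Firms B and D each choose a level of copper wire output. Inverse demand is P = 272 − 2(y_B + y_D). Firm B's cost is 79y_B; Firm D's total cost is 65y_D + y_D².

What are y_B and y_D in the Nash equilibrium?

Firm B's profit: π = y_B(272 − 2(y_B + y_D)) − 79y_B.
∂π/∂y_B = 193 − 4y_B − 2y_D = 0, so y_B = 48.25 − 0.5y_D.
For D: ∂π/∂y_D = 207 − 6y_D − 2y_B = 0 ⇒ y_D = 34.5 − (1/3)y_B.
Substituting the second reaction function into the first: y_B = 48.25 − 0.5(34.5 − (1/3)y_B), which gives (5/6)y_B = 31 ⇒ y_B = 37.2.
Then y_D = 34.5 − (1/3)·37.2 = 22.1.

37.2, 22.1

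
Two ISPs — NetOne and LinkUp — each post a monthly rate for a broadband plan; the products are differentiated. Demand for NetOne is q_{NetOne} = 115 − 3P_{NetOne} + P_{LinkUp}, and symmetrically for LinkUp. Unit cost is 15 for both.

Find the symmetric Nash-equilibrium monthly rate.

32

NetOne's profit: π = (P_{NetOne} − 15)(115 − 3P_{NetOne} + P_{LinkUp}).
∂π/∂P_{NetOne} = 160 − 6P_{NetOne} + P_{LinkUp} = 0 ⇒ P_{NetOne} = 80/3 + (1/6)P_{LinkUp}.
By symmetry P_{LinkUp} = P_{NetOne}; substituting into the reaction function, (5/6)P_{NetOne} = 80/3 and P_{NetOne} = 32.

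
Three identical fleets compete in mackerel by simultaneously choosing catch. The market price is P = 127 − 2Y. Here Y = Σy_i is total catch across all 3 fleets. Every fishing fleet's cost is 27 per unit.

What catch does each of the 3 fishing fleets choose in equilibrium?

12.5

A representative fishing fleet's profit is π_i = y_i(127 − 2Y) − 27y_i, with Y = y_i + Σ_{j≠i} y_j.
First-order condition: 100 − 4y_i − 2Σ_{j≠i} y_j = 0.
In a symmetric equilibrium every fishing fleet chooses the same y, so Σ_{j≠i} y_j = 2y. The condition becomes 100 − 8y = 0, giving y = 100/8 = 12.5.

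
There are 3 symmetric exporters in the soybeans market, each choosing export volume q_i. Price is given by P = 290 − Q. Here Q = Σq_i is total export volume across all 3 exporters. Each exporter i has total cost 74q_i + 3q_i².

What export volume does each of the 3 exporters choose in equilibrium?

21.6

A representative exporter's profit is π_i = q_i(290 − Q) − 74q_i − 3q_i², with Q = q_i + Σ_{j≠i} q_j.
First-order condition: 216 − 8q_i − Σ_{j≠i} q_j = 0.
In a symmetric equilibrium every exporter chooses the same q, so Σ_{j≠i} q_j = 2q. The condition becomes 216 − 10q = 0, giving q = 216/10 = 21.6.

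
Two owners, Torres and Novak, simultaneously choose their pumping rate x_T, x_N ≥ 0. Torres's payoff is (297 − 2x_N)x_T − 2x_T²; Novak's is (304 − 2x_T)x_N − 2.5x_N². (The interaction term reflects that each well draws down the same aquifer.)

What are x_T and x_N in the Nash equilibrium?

54.8125, 38.875

Expanding Torres's payoff: 297x_T − 2x_Nx_T − 2x_T².
∂π/∂x_T = 297 − 2x_N − 4x_T = 0, so x_T = 74.25 − 0.5x_N.
Likewise for Novak: x_N = 60.8 − 0.4x_T.
Solving the two reaction functions simultaneously: (1 − (−0.5)(−0.4))x_T = 74.25 − 0.5·60.8, so 0.8x_T = 43.85 and x_T = 54.8125.
Then x_N = 60.8 − 0.4·54.8125 = 38.875.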